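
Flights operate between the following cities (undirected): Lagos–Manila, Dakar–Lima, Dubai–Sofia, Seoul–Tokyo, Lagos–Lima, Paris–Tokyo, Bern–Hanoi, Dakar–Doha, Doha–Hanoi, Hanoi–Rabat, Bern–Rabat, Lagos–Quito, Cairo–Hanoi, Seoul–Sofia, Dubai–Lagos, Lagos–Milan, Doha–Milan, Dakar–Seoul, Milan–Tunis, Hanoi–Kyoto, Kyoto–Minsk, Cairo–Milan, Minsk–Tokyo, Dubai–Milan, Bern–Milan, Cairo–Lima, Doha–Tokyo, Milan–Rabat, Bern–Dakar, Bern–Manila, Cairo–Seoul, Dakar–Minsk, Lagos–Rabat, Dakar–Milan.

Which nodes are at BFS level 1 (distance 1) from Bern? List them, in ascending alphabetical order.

Dakar, Hanoi, Manila, Milan, Rabat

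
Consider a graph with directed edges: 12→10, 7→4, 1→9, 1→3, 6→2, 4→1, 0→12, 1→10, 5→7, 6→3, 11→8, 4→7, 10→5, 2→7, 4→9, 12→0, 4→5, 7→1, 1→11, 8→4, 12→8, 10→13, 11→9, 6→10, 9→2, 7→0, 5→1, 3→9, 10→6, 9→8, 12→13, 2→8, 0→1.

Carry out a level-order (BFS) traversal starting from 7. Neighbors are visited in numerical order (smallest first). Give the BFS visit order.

7 0 1 4 12 3 9 10 11 5 8 13 2 6

Visit 7; enqueue 0, 1, 4 → queue [0, 1, 4]
Visit 0; enqueue 12 → queue [1, 4, 12]
Visit 1; enqueue 3, 9, 10, 11 → queue [4, 12, 3, 9, 10, 11]
Visit 4; enqueue 5 → queue [12, 3, 9, 10, 11, 5]
Visit 12; enqueue 8, 13 → queue [3, 9, 10, 11, 5, 8, 13]
Visit 3 → queue [9, 10, 11, 5, 8, 13]
Visit 9; enqueue 2 → queue [10, 11, 5, 8, 13, 2]
Visit 10; enqueue 6 → queue [11, 5, 8, 13, 2, 6]
Visit 11 → queue [5, 8, 13, 2, 6]
Visit 5 → queue [8, 13, 2, 6]
Visit 8 → queue [13, 2, 6]
Visit 13 → queue [2, 6]
Visit 2 → queue [6]
Visit 6 → queue []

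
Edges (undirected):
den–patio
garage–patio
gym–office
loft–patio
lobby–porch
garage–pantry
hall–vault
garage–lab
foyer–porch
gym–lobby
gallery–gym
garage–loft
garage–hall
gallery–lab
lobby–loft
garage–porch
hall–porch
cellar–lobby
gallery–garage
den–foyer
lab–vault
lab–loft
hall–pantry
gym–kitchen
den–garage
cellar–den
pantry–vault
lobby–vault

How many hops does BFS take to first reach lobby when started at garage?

2

Level 0: garage
Level 1: den, gallery, hall, lab, loft, pantry, patio, porch
Level 2: cellar, foyer, gym, lobby, vault
Level 3: kitchen, office
lobby first appears at level 2.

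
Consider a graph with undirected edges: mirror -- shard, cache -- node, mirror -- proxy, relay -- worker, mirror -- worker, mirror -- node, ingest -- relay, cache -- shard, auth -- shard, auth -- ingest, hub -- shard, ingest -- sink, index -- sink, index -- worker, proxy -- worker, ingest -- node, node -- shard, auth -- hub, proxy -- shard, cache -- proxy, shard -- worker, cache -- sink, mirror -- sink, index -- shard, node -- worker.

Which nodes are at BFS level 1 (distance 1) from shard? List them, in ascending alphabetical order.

Level 0: shard
Level 1: auth, cache, hub, index, mirror, node, proxy, worker
Level 2: ingest, relay, sink

auth, cache, hub, index, mirror, node, proxy, worker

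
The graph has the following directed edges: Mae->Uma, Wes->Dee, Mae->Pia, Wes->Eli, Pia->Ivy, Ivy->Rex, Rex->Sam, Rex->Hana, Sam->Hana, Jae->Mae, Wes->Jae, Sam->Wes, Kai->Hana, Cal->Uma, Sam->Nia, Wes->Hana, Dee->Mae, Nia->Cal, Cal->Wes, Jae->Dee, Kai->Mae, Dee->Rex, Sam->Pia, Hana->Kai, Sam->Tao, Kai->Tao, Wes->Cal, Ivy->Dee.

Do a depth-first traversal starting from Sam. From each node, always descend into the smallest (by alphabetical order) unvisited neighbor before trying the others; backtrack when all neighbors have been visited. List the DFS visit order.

Visit Sam
Sam → Hana
Hana → Kai
Kai → Mae
Mae → Pia
Pia → Ivy
Ivy → Dee
Dee → Rex
Mae → Uma
Kai → Tao
Sam → Nia
Nia → Cal
Cal → Wes
Wes → Eli
Wes → Jae

Sam → Hana → Kai → Mae → Pia → Ivy → Dee → Rex → Uma → Tao → Nia → Cal → Wes → Eli → Jae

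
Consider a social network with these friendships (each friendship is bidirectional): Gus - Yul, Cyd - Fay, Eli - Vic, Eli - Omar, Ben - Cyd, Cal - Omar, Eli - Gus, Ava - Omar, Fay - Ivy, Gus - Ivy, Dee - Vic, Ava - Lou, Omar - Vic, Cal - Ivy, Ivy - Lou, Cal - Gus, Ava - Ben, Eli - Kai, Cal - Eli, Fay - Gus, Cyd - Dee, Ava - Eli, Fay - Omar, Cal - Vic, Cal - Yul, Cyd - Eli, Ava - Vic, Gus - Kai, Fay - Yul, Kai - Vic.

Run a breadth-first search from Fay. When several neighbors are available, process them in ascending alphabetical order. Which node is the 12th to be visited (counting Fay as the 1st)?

Visit Fay; enqueue Cyd, Gus, Ivy, Omar, Yul → queue [Cyd, Gus, Ivy, Omar, Yul]
Visit Cyd; enqueue Ben, Dee, Eli → queue [Gus, Ivy, Omar, Yul, Ben, Dee, Eli]
Visit Gus; enqueue Cal, Kai → queue [Ivy, Omar, Yul, Ben, Dee, Eli, Cal, Kai]
Visit Ivy; enqueue Lou → queue [Omar, Yul, Ben, Dee, Eli, Cal, Kai, Lou]
Visit Omar; enqueue Ava, Vic → queue [Yul, Ben, Dee, Eli, Cal, Kai, Lou, Ava, Vic]
Visit Yul → queue [Ben, Dee, Eli, Cal, Kai, Lou, Ava, Vic]
Visit Ben → queue [Dee, Eli, Cal, Kai, Lou, Ava, Vic]
Visit Dee → queue [Eli, Cal, Kai, Lou, Ava, Vic]
Visit Eli → queue [Cal, Kai, Lou, Ava, Vic]
Visit Cal → queue [Kai, Lou, Ava, Vic]
Visit Kai → queue [Lou, Ava, Vic]
Visit Lou → queue [Ava, Vic]
Visit Ava → queue [Vic]
Visit Vic → queue []

Visit order: Fay, Cyd, Gus, Ivy, Omar, Yul, Ben, Dee, Eli, Cal, Kai, Lou, Ava, Vic

Lou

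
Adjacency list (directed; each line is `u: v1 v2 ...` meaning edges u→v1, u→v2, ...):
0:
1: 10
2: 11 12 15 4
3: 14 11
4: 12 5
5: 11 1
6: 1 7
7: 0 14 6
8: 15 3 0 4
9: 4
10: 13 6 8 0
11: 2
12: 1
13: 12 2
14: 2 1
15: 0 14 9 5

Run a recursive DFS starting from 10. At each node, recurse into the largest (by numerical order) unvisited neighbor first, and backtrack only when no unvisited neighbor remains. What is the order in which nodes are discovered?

10 -> 13 -> 12 -> 1 -> 2 -> 15 -> 14 -> 9 -> 4 -> 5 -> 11 -> 0 -> 8 -> 3 -> 6 -> 7

Visit 10
10 → 13
13 → 12
12 → 1
13 → 2
2 → 15
15 → 14
15 → 9
9 → 4
4 → 5
5 → 11
15 → 0
10 → 8
8 → 3
10 → 6
6 → 7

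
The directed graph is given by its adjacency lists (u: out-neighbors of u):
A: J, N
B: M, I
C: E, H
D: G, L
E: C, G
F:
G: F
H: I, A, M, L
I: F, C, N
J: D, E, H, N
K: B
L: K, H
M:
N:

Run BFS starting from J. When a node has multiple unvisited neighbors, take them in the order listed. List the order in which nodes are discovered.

Visit J; enqueue D, E, H, N → queue [D, E, H, N]
Visit D; enqueue G, L → queue [E, H, N, G, L]
Visit E; enqueue C → queue [H, N, G, L, C]
Visit H; enqueue I, A, M → queue [N, G, L, C, I, A, M]
Visit N → queue [G, L, C, I, A, M]
Visit G; enqueue F → queue [L, C, I, A, M, F]
Visit L; enqueue K → queue [C, I, A, M, F, K]
Visit C → queue [I, A, M, F, K]
Visit I → queue [A, M, F, K]
Visit A → queue [M, F, K]
Visit M → queue [F, K]
Visit F → queue [K]
Visit K; enqueue B → queue [B]
Visit B → queue []

J → D → E → H → N → G → L → C → I → A → M → F → K → B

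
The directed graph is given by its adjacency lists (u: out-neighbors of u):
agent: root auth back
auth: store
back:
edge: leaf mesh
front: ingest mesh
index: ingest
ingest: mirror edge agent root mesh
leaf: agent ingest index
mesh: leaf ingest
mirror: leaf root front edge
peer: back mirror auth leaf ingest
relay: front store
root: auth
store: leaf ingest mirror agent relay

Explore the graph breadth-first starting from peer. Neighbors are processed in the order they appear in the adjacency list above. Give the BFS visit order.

Visit peer; enqueue back, mirror, auth, leaf, ingest → queue [back, mirror, auth, leaf, ingest]
Visit back → queue [mirror, auth, leaf, ingest]
Visit mirror; enqueue root, front, edge → queue [auth, leaf, ingest, root, front, edge]
Visit auth; enqueue store → queue [leaf, ingest, root, front, edge, store]
Visit leaf; enqueue agent, index → queue [ingest, root, front, edge, store, agent, index]
Visit ingest; enqueue mesh → queue [root, front, edge, store, agent, index, mesh]
Visit root → queue [front, edge, store, agent, index, mesh]
Visit front → queue [edge, store, agent, index, mesh]
Visit edge → queue [store, agent, index, mesh]
Visit store; enqueue relay → queue [agent, index, mesh, relay]
Visit agent → queue [index, mesh, relay]
Visit index → queue [mesh, relay]
Visit mesh → queue [relay]
Visit relay → queue []

peer -> back -> mirror -> auth -> leaf -> ingest -> root -> front -> edge -> store -> agent -> index -> mesh -> relay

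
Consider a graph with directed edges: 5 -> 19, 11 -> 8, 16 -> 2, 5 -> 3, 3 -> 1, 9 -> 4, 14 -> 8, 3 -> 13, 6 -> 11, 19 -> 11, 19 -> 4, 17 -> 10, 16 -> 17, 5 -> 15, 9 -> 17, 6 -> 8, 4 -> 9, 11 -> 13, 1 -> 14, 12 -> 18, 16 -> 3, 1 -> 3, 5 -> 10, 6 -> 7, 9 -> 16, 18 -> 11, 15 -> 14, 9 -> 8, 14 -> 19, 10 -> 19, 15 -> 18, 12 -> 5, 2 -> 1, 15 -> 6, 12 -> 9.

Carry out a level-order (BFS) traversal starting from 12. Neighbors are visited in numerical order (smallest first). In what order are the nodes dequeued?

12 → 5 → 9 → 18 → 3 → 10 → 15 → 19 → 4 → 8 → 16 → 17 → 11 → 1 → 13 → 6 → 14 → 2 → 7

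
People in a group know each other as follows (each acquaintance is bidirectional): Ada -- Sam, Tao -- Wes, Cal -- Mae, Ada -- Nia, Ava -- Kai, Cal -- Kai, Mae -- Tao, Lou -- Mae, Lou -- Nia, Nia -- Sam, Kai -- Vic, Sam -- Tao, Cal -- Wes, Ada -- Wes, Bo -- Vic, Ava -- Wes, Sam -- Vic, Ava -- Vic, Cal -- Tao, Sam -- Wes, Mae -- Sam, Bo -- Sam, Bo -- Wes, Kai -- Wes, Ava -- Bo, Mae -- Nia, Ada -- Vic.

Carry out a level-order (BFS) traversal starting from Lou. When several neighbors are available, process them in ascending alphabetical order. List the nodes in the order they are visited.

Lou → Mae → Nia → Cal → Sam → Tao → Ada → Kai → Wes → Bo → Vic → Ava

Visit Lou; enqueue Mae, Nia → queue [Mae, Nia]
Visit Mae; enqueue Cal, Sam, Tao → queue [Nia, Cal, Sam, Tao]
Visit Nia; enqueue Ada → queue [Cal, Sam, Tao, Ada]
Visit Cal; enqueue Kai, Wes → queue [Sam, Tao, Ada, Kai, Wes]
Visit Sam; enqueue Bo, Vic → queue [Tao, Ada, Kai, Wes, Bo, Vic]
Visit Tao → queue [Ada, Kai, Wes, Bo, Vic]
Visit Ada → queue [Kai, Wes, Bo, Vic]
Visit Kai; enqueue Ava → queue [Wes, Bo, Vic, Ava]
Visit Wes → queue [Bo, Vic, Ava]
Visit Bo → queue [Vic, Ava]
Visit Vic → queue [Ava]
Visit Ava → queue []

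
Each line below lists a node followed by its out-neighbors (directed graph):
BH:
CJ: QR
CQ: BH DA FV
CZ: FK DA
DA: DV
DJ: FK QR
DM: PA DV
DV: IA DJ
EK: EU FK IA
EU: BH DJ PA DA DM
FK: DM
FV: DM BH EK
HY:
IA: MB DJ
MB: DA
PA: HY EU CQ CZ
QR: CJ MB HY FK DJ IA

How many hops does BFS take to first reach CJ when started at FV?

Level 0: FV
Level 1: BH, DM, EK
Level 2: DV, EU, FK, IA, PA
Level 3: CQ, CZ, DA, DJ, HY, MB
Level 4: QR
Level 5: CJ
CJ first appears at level 5.

5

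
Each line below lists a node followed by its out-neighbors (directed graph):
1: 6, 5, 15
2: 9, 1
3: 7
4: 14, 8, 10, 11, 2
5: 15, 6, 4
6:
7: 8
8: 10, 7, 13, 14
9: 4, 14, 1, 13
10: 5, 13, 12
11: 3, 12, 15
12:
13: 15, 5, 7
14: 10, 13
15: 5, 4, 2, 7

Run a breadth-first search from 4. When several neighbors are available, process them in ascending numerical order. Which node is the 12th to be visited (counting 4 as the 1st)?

12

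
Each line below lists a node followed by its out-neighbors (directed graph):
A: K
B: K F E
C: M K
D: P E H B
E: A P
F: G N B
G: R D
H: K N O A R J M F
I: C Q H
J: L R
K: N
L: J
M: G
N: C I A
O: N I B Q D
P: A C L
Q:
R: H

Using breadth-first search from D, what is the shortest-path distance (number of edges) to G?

Level 0: D
Level 1: B, E, H, P
Level 2: A, C, F, J, K, L, M, N, O, R
Level 3: G, I, Q
G first appears at level 3.

3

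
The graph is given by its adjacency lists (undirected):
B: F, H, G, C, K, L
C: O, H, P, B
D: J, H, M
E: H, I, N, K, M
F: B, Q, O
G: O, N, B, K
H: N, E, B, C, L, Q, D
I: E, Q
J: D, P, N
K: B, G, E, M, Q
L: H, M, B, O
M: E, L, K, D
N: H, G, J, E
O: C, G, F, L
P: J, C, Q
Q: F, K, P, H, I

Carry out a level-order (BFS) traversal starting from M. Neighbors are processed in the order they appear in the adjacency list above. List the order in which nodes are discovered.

M → E → L → K → D → H → I → N → B → O → G → Q → J → C → F → P

Visit M; enqueue E, L, K, D → queue [E, L, K, D]
Visit E; enqueue H, I, N → queue [L, K, D, H, I, N]
Visit L; enqueue B, O → queue [K, D, H, I, N, B, O]
Visit K; enqueue G, Q → queue [D, H, I, N, B, O, G, Q]
Visit D; enqueue J → queue [H, I, N, B, O, G, Q, J]
Visit H; enqueue C → queue [I, N, B, O, G, Q, J, C]
Visit I → queue [N, B, O, G, Q, J, C]
Visit N → queue [B, O, G, Q, J, C]
Visit B; enqueue F → queue [O, G, Q, J, C, F]
Visit O → queue [G, Q, J, C, F]
Visit G → queue [Q, J, C, F]
Visit Q; enqueue P → queue [J, C, F, P]
Visit J → queue [C, F, P]
Visit C → queue [F, P]
Visit F → queue [P]
Visit P → queue []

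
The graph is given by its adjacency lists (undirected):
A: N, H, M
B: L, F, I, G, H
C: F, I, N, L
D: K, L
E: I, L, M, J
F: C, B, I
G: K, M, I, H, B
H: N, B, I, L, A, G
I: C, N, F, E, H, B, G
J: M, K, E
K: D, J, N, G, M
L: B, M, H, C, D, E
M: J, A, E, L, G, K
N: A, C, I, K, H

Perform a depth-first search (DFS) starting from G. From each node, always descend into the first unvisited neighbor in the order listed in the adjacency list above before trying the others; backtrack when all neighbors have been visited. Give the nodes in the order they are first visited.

Visit G
G → K
K → D
D → L
L → B
B → F
F → C
C → I
I → N
N → A
A → H
A → M
M → J
J → E

G → K → D → L → B → F → C → I → N → A → H → M → J → E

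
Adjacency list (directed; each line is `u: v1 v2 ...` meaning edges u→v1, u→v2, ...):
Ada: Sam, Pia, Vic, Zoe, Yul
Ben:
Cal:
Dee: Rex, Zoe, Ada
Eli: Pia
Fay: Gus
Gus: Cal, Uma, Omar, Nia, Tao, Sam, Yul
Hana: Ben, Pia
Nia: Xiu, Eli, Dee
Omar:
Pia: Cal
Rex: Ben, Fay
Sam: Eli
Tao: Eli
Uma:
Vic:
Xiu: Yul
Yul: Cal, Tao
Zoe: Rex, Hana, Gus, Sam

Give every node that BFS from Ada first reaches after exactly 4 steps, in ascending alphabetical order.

Dee, Xiu

Level 0: Ada
Level 1: Pia, Sam, Vic, Yul, Zoe
Level 2: Cal, Eli, Gus, Hana, Rex, Tao
Level 3: Ben, Fay, Nia, Omar, Uma
Level 4: Dee, Xiu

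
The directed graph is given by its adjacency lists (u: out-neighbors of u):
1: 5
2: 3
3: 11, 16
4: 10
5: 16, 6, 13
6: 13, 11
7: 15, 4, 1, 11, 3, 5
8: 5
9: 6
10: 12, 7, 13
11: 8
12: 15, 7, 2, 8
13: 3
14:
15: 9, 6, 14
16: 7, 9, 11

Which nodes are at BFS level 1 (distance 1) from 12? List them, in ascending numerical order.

Level 0: 12
Level 1: 2, 7, 8, 15
Level 2: 1, 3, 4, 5, 6, 9, 11, 14
Level 3: 10, 13, 16

2, 7, 8, 15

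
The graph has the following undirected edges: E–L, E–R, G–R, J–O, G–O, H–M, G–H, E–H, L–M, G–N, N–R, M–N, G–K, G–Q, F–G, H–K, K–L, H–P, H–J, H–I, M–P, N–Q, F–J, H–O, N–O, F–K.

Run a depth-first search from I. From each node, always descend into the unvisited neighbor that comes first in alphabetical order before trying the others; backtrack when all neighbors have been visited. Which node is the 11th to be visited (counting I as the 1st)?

O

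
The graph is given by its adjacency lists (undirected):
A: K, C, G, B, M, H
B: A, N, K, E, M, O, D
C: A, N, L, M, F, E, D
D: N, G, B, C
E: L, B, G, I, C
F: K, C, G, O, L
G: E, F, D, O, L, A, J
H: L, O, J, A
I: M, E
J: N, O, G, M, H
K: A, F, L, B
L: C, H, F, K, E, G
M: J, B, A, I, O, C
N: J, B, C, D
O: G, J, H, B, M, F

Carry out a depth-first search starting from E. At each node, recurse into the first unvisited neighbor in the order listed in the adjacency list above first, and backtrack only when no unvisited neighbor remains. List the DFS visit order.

E, L, C, A, K, F, G, D, N, J, O, H, B, M, I

Visit E
E → L
L → C
C → A
A → K
K → F
F → G
G → D
D → N
N → J
J → O
O → H
O → B
B → M
M → I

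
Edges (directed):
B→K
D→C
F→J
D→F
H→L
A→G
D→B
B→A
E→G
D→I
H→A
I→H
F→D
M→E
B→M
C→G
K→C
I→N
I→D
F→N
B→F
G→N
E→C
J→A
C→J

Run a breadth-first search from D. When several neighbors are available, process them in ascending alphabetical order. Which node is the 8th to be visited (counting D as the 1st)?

Visit D; enqueue B, C, F, I → queue [B, C, F, I]
Visit B; enqueue A, K, M → queue [C, F, I, A, K, M]
Visit C; enqueue G, J → queue [F, I, A, K, M, G, J]
Visit F; enqueue N → queue [I, A, K, M, G, J, N]
Visit I; enqueue H → queue [A, K, M, G, J, N, H]
Visit A → queue [K, M, G, J, N, H]
Visit K → queue [M, G, J, N, H]
Visit M; enqueue E → queue [G, J, N, H, E]
Visit G → queue [J, N, H, E]
Visit J → queue [N, H, E]
Visit N → queue [H, E]
Visit H; enqueue L → queue [E, L]
Visit E → queue [L]
Visit L → queue []

Visit order: D, B, C, F, I, A, K, M, G, J, N, H, E, L

M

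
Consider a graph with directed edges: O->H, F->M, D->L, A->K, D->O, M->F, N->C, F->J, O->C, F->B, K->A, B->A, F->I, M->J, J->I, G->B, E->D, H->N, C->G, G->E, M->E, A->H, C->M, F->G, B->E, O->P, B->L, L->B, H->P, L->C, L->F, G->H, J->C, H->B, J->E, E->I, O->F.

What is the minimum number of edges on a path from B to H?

2

Level 0: B
Level 1: A, E, L
Level 2: C, D, F, H, I, K
Level 3: G, J, M, N, O, P
H first appears at level 2.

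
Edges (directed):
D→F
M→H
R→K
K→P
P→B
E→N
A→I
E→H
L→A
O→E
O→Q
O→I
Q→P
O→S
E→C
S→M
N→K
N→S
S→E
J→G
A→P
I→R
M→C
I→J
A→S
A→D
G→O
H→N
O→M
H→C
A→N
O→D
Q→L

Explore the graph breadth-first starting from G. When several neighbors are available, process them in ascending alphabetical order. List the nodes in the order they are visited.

Visit G; enqueue O → queue [O]
Visit O; enqueue D, E, I, M, Q, S → queue [D, E, I, M, Q, S]
Visit D; enqueue F → queue [E, I, M, Q, S, F]
Visit E; enqueue C, H, N → queue [I, M, Q, S, F, C, H, N]
Visit I; enqueue J, R → queue [M, Q, S, F, C, H, N, J, R]
Visit M → queue [Q, S, F, C, H, N, J, R]
Visit Q; enqueue L, P → queue [S, F, C, H, N, J, R, L, P]
Visit S → queue [F, C, H, N, J, R, L, P]
Visit F → queue [C, H, N, J, R, L, P]
Visit C → queue [H, N, J, R, L, P]
Visit H → queue [N, J, R, L, P]
Visit N; enqueue K → queue [J, R, L, P, K]
Visit J → queue [R, L, P, K]
Visit R → queue [L, P, K]
Visit L; enqueue A → queue [P, K, A]
Visit P; enqueue B → queue [K, A, B]
Visit K → queue [A, B]
Visit A → queue [B]
Visit B → queue []

G, O, D, E, I, M, Q, S, F, C, H, N, J, R, L, P, K, A, B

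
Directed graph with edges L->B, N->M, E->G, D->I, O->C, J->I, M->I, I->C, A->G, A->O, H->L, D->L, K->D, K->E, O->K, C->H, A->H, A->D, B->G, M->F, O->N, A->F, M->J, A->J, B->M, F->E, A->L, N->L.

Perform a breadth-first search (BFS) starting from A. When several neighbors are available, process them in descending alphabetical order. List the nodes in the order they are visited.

Visit A; enqueue O, L, J, H, G, F, D → queue [O, L, J, H, G, F, D]
Visit O; enqueue N, K, C → queue [L, J, H, G, F, D, N, K, C]
Visit L; enqueue B → queue [J, H, G, F, D, N, K, C, B]
Visit J; enqueue I → queue [H, G, F, D, N, K, C, B, I]
Visit H → queue [G, F, D, N, K, C, B, I]
Visit G → queue [F, D, N, K, C, B, I]
Visit F; enqueue E → queue [D, N, K, C, B, I, E]
Visit D → queue [N, K, C, B, I, E]
Visit N; enqueue M → queue [K, C, B, I, E, M]
Visit K → queue [C, B, I, E, M]
Visit C → queue [B, I, E, M]
Visit B → queue [I, E, M]
Visit I → queue [E, M]
Visit E → queue [M]
Visit M → queue []

A, O, L, J, H, G, F, D, N, K, C, B, I, E, M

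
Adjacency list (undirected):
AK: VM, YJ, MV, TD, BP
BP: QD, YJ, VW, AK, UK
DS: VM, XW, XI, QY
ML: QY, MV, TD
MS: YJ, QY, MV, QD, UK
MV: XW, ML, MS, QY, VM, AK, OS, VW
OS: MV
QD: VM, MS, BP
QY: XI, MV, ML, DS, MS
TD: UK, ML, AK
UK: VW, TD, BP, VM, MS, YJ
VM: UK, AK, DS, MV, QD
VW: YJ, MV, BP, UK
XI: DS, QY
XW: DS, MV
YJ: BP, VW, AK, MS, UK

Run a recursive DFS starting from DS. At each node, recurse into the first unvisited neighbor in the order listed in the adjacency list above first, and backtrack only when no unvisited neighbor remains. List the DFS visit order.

Visit DS
DS → VM
VM → UK
UK → VW
VW → YJ
YJ → BP
BP → QD
QD → MS
MS → QY
QY → XI
QY → MV
MV → XW
MV → ML
ML → TD
TD → AK
MV → OS

DS VM UK VW YJ BP QD MS QY XI MV XW ML TD AK OS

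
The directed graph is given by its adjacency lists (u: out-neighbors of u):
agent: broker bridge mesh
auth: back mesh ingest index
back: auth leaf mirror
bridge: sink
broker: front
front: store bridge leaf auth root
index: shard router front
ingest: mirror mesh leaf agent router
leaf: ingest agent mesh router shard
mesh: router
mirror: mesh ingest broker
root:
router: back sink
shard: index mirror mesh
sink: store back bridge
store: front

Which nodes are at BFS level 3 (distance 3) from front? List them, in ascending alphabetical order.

Level 0: front
Level 1: auth, bridge, leaf, root, store
Level 2: agent, back, index, ingest, mesh, router, shard, sink
Level 3: broker, mirror

broker, mirror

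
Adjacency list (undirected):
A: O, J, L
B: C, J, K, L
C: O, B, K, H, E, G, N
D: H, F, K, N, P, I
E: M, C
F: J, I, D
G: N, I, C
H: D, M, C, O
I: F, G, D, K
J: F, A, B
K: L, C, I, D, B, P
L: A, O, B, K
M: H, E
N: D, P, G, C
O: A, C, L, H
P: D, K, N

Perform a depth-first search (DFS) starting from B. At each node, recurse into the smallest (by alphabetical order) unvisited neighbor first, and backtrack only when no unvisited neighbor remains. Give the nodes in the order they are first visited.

B, C, E, M, H, D, F, I, G, N, P, K, L, A, J, O

Visit B
B → C
C → E
E → M
M → H
H → D
D → F
F → I
I → G
G → N
N → P
P → K
K → L
L → A
A → J
A → O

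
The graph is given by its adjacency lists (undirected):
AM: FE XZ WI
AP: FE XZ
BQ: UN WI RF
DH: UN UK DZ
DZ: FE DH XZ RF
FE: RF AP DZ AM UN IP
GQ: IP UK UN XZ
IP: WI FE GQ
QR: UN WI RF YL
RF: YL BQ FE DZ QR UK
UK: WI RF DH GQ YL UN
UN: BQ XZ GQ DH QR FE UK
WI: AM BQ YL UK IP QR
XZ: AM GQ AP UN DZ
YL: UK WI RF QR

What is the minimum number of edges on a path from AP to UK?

3

Level 0: AP
Level 1: FE, XZ
Level 2: AM, DZ, GQ, IP, RF, UN
Level 3: BQ, DH, QR, UK, WI, YL
UK first appears at level 3.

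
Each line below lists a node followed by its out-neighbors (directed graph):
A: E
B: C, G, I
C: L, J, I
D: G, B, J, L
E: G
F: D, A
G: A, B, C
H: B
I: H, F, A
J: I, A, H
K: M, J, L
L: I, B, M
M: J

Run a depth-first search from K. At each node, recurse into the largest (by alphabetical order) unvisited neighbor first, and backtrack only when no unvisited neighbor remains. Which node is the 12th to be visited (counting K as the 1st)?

F

Visit K
K → M
M → J
J → I
I → H
H → B
B → G
G → C
C → L
G → A
A → E
I → F
F → D

Visit order: K, M, J, I, H, B, G, C, L, A, E, F, D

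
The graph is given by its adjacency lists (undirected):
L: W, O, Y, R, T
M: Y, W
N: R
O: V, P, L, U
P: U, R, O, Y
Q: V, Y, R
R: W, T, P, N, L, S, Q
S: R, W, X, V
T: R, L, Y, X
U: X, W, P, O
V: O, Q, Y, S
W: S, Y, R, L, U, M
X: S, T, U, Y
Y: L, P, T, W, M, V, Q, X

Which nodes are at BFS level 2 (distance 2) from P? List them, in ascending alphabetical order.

L, M, N, Q, S, T, V, W, X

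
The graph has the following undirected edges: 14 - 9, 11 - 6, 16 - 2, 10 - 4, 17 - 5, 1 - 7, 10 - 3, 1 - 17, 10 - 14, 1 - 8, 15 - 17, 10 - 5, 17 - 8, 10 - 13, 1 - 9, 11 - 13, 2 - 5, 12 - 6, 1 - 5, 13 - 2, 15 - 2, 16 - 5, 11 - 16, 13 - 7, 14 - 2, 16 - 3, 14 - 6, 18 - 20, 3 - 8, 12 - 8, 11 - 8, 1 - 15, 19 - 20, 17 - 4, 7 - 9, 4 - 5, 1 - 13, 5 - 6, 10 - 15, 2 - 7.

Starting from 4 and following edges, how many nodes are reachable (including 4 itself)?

17

BFS from 4 visits: 4, 17, 10, 5, 15, 8, 1, 14, 13, 3, 16, 6, 2, 12, 11, 9, 7
Reachable nodes: 17 of 20 total.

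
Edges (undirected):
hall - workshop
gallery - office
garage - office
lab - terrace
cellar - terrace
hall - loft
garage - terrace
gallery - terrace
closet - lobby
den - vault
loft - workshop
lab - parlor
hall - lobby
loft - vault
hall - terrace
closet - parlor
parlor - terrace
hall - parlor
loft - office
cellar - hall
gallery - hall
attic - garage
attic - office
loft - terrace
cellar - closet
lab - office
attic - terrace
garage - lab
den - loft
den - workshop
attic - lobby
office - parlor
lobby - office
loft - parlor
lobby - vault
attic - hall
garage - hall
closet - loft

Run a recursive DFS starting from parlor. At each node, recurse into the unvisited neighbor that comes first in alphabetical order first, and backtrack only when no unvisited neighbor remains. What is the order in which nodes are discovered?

Visit parlor
parlor → closet
closet → cellar
cellar → hall
hall → attic
attic → garage
garage → lab
lab → office
office → gallery
gallery → terrace
terrace → loft
loft → den
den → vault
vault → lobby
den → workshop

parlor -> closet -> cellar -> hall -> attic -> garage -> lab -> office -> gallery -> terrace -> loft -> den -> vault -> lobby -> workshop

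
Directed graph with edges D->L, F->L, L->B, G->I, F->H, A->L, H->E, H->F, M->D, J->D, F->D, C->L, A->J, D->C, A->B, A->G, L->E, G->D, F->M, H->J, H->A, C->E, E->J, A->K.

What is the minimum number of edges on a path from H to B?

Level 0: H
Level 1: A, E, F, J
Level 2: B, D, G, K, L, M
Level 3: C, I
B first appears at level 2.

2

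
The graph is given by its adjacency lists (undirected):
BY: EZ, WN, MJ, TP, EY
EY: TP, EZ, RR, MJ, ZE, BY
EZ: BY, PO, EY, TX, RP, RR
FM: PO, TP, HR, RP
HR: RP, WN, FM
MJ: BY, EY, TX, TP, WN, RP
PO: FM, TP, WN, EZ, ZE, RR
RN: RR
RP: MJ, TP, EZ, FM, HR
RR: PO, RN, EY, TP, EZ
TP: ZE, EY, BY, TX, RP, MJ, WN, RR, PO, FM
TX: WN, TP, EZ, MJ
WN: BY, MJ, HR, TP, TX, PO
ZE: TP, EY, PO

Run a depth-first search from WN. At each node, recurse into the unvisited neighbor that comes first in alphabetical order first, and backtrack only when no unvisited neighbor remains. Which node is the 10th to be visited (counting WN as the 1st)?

TP

Visit WN
WN → BY
BY → EY
EY → EZ
EZ → PO
PO → FM
FM → HR
HR → RP
RP → MJ
MJ → TP
TP → RR
RR → RN
TP → TX
TP → ZE

Visit order: WN, BY, EY, EZ, PO, FM, HR, RP, MJ, TP, RR, RN, TX, ZE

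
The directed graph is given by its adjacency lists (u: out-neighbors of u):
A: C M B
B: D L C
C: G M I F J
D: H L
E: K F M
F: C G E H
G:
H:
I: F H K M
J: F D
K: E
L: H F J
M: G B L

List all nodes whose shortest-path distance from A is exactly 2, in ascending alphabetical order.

Level 0: A
Level 1: B, C, M
Level 2: D, F, G, I, J, L
Level 3: E, H, K

D, F, G, I, J, L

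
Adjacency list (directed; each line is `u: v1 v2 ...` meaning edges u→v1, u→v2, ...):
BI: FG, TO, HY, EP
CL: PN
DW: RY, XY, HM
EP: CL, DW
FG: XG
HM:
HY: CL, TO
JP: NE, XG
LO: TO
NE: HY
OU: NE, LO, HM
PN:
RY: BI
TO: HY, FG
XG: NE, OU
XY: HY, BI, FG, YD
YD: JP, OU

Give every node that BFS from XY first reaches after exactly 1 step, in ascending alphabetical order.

Level 0: XY
Level 1: BI, FG, HY, YD
Level 2: CL, EP, JP, OU, TO, XG
Level 3: DW, HM, LO, NE, PN
Level 4: RY

BI, FG, HY, YD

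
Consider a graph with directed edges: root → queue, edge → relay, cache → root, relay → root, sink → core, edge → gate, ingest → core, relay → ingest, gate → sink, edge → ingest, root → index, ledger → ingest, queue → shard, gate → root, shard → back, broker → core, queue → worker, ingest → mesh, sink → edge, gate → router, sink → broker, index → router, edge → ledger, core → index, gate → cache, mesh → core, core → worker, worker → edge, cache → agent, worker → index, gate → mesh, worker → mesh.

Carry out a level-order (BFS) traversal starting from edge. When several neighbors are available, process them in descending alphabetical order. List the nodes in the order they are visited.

edge, relay, ledger, ingest, gate, root, mesh, core, sink, router, cache, queue, index, worker, broker, agent, shard, back

Visit edge; enqueue relay, ledger, ingest, gate → queue [relay, ledger, ingest, gate]
Visit relay; enqueue root → queue [ledger, ingest, gate, root]
Visit ledger → queue [ingest, gate, root]
Visit ingest; enqueue mesh, core → queue [gate, root, mesh, core]
Visit gate; enqueue sink, router, cache → queue [root, mesh, core, sink, router, cache]
Visit root; enqueue queue, index → queue [mesh, core, sink, router, cache, queue, index]
Visit mesh → queue [core, sink, router, cache, queue, index]
Visit core; enqueue worker → queue [sink, router, cache, queue, index, worker]
Visit sink; enqueue broker → queue [router, cache, queue, index, worker, broker]
Visit router → queue [cache, queue, index, worker, broker]
Visit cache; enqueue agent → queue [queue, index, worker, broker, agent]
Visit queue; enqueue shard → queue [index, worker, broker, agent, shard]
Visit index → queue [worker, broker, agent, shard]
Visit worker → queue [broker, agent, shard]
Visit broker → queue [agent, shard]
Visit agent → queue [shard]
Visit shard; enqueue back → queue [back]
Visit back → queue []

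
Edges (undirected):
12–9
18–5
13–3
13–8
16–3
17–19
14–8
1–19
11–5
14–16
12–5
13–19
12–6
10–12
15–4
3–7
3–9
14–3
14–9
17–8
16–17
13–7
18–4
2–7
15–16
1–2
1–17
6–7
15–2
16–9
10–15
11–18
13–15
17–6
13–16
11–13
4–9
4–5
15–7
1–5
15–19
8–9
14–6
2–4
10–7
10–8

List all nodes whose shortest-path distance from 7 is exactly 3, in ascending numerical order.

5, 18

Level 0: 7
Level 1: 2, 3, 6, 10, 13, 15
Level 2: 1, 4, 8, 9, 11, 12, 14, 16, 17, 19
Level 3: 5, 18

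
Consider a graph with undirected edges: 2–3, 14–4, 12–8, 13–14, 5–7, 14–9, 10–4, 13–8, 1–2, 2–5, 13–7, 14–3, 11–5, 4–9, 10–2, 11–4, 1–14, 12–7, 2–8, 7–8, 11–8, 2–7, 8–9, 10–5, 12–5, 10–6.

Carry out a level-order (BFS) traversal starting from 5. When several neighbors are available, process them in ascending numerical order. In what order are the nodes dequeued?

Visit 5; enqueue 2, 7, 10, 11, 12 → queue [2, 7, 10, 11, 12]
Visit 2; enqueue 1, 3, 8 → queue [7, 10, 11, 12, 1, 3, 8]
Visit 7; enqueue 13 → queue [10, 11, 12, 1, 3, 8, 13]
Visit 10; enqueue 4, 6 → queue [11, 12, 1, 3, 8, 13, 4, 6]
Visit 11 → queue [12, 1, 3, 8, 13, 4, 6]
Visit 12 → queue [1, 3, 8, 13, 4, 6]
Visit 1; enqueue 14 → queue [3, 8, 13, 4, 6, 14]
Visit 3 → queue [8, 13, 4, 6, 14]
Visit 8; enqueue 9 → queue [13, 4, 6, 14, 9]
Visit 13 → queue [4, 6, 14, 9]
Visit 4 → queue [6, 14, 9]
Visit 6 → queue [14, 9]
Visit 14 → queue [9]
Visit 9 → queue []

5, 2, 7, 10, 11, 12, 1, 3, 8, 13, 4, 6, 14, 9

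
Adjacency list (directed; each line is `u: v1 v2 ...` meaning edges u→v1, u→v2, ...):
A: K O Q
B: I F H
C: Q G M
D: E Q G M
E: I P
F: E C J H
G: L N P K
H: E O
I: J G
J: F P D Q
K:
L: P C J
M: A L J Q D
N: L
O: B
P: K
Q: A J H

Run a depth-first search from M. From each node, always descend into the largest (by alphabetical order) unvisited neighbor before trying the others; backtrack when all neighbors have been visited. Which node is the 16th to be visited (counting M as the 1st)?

D

Visit M
M → Q
Q → J
J → P
P → K
J → F
F → H
H → O
O → B
B → I
I → G
G → N
N → L
L → C
H → E
J → D
Q → A

Visit order: M, Q, J, P, K, F, H, O, B, I, G, N, L, C, E, D, A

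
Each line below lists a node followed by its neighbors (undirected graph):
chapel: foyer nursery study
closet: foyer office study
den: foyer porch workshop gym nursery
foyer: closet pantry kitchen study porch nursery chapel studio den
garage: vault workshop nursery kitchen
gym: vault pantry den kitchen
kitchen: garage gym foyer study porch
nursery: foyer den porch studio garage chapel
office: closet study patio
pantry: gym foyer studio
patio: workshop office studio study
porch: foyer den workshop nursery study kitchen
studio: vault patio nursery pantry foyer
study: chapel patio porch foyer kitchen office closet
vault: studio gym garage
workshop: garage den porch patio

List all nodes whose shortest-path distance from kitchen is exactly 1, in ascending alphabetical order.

Level 0: kitchen
Level 1: foyer, garage, gym, porch, study
Level 2: chapel, closet, den, nursery, office, pantry, patio, studio, vault, workshop

foyer, garage, gym, porch, study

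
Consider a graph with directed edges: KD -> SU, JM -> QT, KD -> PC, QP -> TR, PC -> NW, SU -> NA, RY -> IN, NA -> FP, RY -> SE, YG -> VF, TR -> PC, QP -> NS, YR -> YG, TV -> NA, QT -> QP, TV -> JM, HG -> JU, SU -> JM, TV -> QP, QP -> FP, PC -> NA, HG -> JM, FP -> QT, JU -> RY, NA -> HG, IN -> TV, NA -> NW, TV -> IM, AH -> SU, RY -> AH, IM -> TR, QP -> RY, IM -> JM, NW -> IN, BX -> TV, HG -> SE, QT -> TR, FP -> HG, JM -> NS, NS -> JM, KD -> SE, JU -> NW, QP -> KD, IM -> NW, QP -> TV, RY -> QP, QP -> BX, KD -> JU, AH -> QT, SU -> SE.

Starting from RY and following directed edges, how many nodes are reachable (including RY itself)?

BFS from RY visits: RY, SE, QP, IN, AH, TV, TR, NS, KD, FP, BX, SU, QT, NA, JM, IM, PC, JU, HG, NW
Reachable nodes: 20 of 23 total.

20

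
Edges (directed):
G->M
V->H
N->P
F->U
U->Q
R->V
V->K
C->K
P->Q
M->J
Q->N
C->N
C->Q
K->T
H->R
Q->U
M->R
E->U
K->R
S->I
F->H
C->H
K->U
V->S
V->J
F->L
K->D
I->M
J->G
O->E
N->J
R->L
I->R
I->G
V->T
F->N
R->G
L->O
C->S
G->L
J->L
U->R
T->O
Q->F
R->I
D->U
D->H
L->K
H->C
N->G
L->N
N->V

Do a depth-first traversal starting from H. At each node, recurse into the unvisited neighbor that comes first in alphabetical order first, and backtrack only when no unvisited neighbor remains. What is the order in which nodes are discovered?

H C K D U Q F L N G M J R I V S T O E P

Visit H
H → C
C → K
K → D
D → U
U → Q
Q → F
F → L
L → N
N → G
G → M
M → J
M → R
R → I
R → V
V → S
V → T
T → O
O → E
N → P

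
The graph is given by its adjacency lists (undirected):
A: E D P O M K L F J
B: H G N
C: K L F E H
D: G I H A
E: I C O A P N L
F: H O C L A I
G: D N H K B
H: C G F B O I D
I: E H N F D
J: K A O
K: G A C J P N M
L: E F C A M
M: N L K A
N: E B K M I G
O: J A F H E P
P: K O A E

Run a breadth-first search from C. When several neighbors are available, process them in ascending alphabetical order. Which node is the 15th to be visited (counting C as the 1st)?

Visit C; enqueue E, F, H, K, L → queue [E, F, H, K, L]
Visit E; enqueue A, I, N, O, P → queue [F, H, K, L, A, I, N, O, P]
Visit F → queue [H, K, L, A, I, N, O, P]
Visit H; enqueue B, D, G → queue [K, L, A, I, N, O, P, B, D, G]
Visit K; enqueue J, M → queue [L, A, I, N, O, P, B, D, G, J, M]
Visit L → queue [A, I, N, O, P, B, D, G, J, M]
Visit A → queue [I, N, O, P, B, D, G, J, M]
Visit I → queue [N, O, P, B, D, G, J, M]
Visit N → queue [O, P, B, D, G, J, M]
Visit O → queue [P, B, D, G, J, M]
Visit P → queue [B, D, G, J, M]
Visit B → queue [D, G, J, M]
Visit D → queue [G, J, M]
Visit G → queue [J, M]
Visit J → queue [M]
Visit M → queue []

Visit order: C, E, F, H, K, L, A, I, N, O, P, B, D, G, J, M

J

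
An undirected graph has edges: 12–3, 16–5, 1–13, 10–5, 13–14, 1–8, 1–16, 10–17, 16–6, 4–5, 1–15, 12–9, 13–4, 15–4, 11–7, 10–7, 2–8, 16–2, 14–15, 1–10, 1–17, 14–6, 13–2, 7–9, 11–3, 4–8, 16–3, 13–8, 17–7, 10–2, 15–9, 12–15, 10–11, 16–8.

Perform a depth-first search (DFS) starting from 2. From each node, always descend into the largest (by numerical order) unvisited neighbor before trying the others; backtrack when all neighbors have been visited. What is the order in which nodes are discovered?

2 → 16 → 8 → 13 → 14 → 15 → 12 → 9 → 7 → 17 → 10 → 11 → 3 → 5 → 4 → 1 → 6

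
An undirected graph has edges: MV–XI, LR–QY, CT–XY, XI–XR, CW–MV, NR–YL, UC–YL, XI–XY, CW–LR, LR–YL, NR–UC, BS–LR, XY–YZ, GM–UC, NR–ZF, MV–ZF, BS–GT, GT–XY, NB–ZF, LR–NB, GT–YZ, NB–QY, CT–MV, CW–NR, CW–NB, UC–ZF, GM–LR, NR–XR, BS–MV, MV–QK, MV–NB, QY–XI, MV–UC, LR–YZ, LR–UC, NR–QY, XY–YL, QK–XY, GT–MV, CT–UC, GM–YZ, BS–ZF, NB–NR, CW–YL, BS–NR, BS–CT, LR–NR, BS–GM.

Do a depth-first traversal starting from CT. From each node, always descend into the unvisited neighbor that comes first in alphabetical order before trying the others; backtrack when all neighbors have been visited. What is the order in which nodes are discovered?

Visit CT
CT → BS
BS → GM
GM → LR
LR → CW
CW → MV
MV → GT
GT → XY
XY → QK
XY → XI
XI → QY
QY → NB
NB → NR
NR → UC
UC → YL
UC → ZF
NR → XR
XY → YZ

CT BS GM LR CW MV GT XY QK XI QY NB NR UC YL ZF XR YZ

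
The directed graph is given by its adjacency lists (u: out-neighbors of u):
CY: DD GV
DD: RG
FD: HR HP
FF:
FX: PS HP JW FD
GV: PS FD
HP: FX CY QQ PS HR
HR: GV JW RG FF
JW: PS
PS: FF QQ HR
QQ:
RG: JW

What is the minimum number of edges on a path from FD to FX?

Level 0: FD
Level 1: HP, HR
Level 2: CY, FF, FX, GV, JW, PS, QQ, RG
Level 3: DD
FX first appears at level 2.

2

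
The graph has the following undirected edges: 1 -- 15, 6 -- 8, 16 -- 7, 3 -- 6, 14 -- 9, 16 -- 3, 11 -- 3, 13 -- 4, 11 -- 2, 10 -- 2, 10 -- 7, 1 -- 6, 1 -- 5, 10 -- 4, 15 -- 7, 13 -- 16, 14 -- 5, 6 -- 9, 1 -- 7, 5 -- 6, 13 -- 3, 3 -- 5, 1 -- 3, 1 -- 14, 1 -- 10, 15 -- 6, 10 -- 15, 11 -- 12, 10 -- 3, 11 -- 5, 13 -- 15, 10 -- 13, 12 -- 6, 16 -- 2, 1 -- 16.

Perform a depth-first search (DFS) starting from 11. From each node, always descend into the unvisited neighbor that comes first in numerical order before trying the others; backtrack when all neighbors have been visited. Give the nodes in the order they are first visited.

Visit 11
11 → 2
2 → 10
10 → 1
1 → 3
3 → 5
5 → 6
6 → 8
6 → 9
9 → 14
6 → 12
6 → 15
15 → 7
7 → 16
16 → 13
13 → 4

11, 2, 10, 1, 3, 5, 6, 8, 9, 14, 12, 15, 7, 16, 13, 4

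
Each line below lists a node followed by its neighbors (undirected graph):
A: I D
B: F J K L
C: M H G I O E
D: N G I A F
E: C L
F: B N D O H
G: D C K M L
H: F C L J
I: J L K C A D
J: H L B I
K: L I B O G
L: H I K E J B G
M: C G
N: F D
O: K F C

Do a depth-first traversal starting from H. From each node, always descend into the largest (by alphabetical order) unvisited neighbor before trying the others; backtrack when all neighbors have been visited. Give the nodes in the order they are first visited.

Visit H
H → L
L → K
K → O
O → F
F → N
N → D
D → I
I → J
J → B
I → C
C → M
M → G
C → E
I → A

H → L → K → O → F → N → D → I → J → B → C → M → G → E → A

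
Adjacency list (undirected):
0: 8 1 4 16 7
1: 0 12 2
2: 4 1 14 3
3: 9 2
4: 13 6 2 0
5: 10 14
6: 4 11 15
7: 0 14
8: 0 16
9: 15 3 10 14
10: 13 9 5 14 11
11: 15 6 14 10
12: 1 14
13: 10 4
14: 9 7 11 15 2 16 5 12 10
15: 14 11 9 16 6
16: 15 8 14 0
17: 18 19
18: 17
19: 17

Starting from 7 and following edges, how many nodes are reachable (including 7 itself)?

17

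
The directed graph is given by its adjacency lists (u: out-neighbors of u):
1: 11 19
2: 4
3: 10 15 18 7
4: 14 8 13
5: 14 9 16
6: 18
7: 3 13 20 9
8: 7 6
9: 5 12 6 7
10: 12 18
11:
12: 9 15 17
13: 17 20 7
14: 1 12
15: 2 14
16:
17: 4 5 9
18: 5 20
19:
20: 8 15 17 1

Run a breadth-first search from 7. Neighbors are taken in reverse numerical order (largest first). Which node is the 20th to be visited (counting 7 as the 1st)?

16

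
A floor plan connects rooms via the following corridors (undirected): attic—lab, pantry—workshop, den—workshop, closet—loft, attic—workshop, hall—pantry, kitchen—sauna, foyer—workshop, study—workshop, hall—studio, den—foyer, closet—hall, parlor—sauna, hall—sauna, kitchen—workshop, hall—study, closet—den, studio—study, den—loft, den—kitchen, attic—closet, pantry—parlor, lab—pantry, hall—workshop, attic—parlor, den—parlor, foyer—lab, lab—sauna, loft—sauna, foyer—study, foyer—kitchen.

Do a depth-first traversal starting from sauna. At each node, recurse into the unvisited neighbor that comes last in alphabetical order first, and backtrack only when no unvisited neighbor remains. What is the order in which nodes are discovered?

Visit sauna
sauna → parlor
parlor → pantry
pantry → workshop
workshop → study
study → studio
studio → hall
hall → closet
closet → loft
loft → den
den → kitchen
kitchen → foyer
foyer → lab
lab → attic

sauna parlor pantry workshop study studio hall closet loft den kitchen foyer lab attic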